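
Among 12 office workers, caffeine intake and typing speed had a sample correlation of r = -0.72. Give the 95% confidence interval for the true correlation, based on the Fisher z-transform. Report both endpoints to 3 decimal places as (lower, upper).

(-0.916, -0.249)

Fisher z: z_r = atanh(r) = ½·ln((1+(-0.72))/(1−(-0.72))) = -0.907645
SE(z) = 1/√(n−3) = 1/√9 = 0.333333
95% ⇒ z* = 1.960; margin = 1.960·0.333333 = 0.653333
CI on z-scale: (-1.560978, -0.254312)
Back-transform: tanh(-1.560978) = -0.915579, tanh(-0.254312) = -0.248968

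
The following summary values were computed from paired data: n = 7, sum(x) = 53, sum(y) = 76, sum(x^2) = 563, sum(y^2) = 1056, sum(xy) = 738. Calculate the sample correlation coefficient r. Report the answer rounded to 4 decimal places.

S_xy = nΣxy − ΣxΣy = 7·738 − 53·76 = 5166 − 4028 = 1138
S_xx = nΣx² − (Σx)² = 7·563 − 53² = 3941 − 2809 = 1132
S_yy = nΣy² − (Σy)² = 7·1056 − 76² = 7392 − 5776 = 1616
r = S_xy / √(S_xx·S_yy) = 1138 / √(1132·1616) = 1138 / √1829312 = 1138 / 1352.5206 = 0.8414

0.8414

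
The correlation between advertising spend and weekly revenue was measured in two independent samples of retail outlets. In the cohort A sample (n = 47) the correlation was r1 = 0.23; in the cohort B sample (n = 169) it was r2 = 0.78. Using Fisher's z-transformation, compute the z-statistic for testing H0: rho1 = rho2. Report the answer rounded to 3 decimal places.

z1 = atanh(0.23) = 0.234189,  z2 = atanh(0.78) = 1.045371
SE = √(1/(n1−3) + 1/(n2−3)) = √(1/44 + 1/166) = √(0.0227273 + 0.0060241) = √0.0287514 = 0.169562
z = (z1 − z2)/SE = (0.234189 − 1.045371) / 0.169562 = -0.811182 / 0.169562 = -4.784

-4.784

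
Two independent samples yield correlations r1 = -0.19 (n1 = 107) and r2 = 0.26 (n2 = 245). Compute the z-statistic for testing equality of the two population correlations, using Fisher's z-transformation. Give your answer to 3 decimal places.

z1 = atanh(-0.19) = -0.192337,  z2 = atanh(0.26) = 0.266108
SE = √(1/(n1−3) + 1/(n2−3)) = √(1/104 + 1/242) = √(0.0096154 + 0.0041322) = √0.0137476 = 0.117250
z = (z1 − z2)/SE = (-0.192337 − 0.266108) / 0.117250 = -0.458445 / 0.117250 = -3.910

-3.910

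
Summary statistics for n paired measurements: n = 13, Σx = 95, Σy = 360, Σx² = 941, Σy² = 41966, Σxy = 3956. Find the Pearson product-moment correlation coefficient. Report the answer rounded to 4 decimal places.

0.4716

S_xy = nΣxy − ΣxΣy = 13·3956 − 95·360 = 51428 − 34200 = 17228
S_xx = nΣx² − (Σx)² = 13·941 − 95² = 12233 − 9025 = 3208
S_yy = nΣy² − (Σy)² = 13·41966 − 360² = 545558 − 129600 = 415958
r = S_xy / √(S_xx·S_yy) = 17228 / √(3208·415958) = 17228 / √1334393264 = 17228 / 36529.3480 = 0.4716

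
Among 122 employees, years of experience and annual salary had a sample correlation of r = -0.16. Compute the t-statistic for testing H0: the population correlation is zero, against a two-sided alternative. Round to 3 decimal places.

-1.776

t = r·√(n−2) / √(1−r²) with r = -0.16, n = 122
  = -0.16·√120 / √(1 − 0.0256)
  = -0.16·10.954451 / 0.987117
  = -1.752712 / 0.987117 = -1.776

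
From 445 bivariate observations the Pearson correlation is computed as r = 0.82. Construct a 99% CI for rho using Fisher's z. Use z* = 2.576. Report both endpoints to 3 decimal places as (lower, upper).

(0.776, 0.856)

z_r = atanh(0.82) = 1.156817;  SE = 1/√(n−3) = 1/√442 = 0.047565
z-limits: 1.156817 ± 2.576·0.047565 = 1.156817 ± 0.122527 = [1.034290, 1.279344]
ρ-limits: (tanh 1.034290, tanh 1.279344) = (0.776, 0.856)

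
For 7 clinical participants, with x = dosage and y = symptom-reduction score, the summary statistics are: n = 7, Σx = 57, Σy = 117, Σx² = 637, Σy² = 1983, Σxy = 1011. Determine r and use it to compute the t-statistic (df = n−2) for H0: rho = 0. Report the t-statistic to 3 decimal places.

Numerator: nΣxy − (Σx)(Σy) = 7·1011 − (57)(117) = 408
Denominator: √[(nΣx²−(Σx)²)(nΣy²−(Σy)²)]
  nΣx²−(Σx)² = 7·637 − 3249 = 1210;  nΣy²−(Σy)² = 7·1983 − 13689 = 192
  √(1210·192) = √232320 = 481.9959
r = 408 / 481.9959 = 0.8465
t = r·√(n−2)/√(1−r²) = 0.8465·√5 / √(1−0.716562) = 1.892832 / 0.532389 = 3.555

3.555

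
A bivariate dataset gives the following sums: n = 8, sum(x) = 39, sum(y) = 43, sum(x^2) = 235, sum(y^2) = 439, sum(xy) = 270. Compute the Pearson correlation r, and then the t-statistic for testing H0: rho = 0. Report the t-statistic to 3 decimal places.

Numerator: nΣxy − (Σx)(Σy) = 8·270 − (39)(43) = 483
Denominator: √[(nΣx²−(Σx)²)(nΣy²−(Σy)²)]
  nΣx²−(Σx)² = 8·235 − 1521 = 359;  nΣy²−(Σy)² = 8·439 − 1849 = 1663
  √(359·1663) = √597017 = 772.6688
r = 483 / 772.6688 = 0.6251
t = r·√(n−2)/√(1−r²) = 0.6251·√6 / √(1−0.390750) = 1.531176 / 0.780545 = 1.962

1.962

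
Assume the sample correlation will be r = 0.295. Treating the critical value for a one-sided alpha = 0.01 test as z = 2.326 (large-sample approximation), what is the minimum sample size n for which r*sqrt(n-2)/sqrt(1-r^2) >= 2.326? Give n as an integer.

59

r√(n−2)/√(1−r²) ≥ 2.326  ⇔  n−2 ≥ (2.326)²·(1−r²)/r²
(1−r²)/r² = (1−0.087025)/0.087025 = 10.4910
n ≥ 2 + 5.410276·10.4910 = 2 + 56.7592 = 58.7592
⌈58.7592⌉ = 59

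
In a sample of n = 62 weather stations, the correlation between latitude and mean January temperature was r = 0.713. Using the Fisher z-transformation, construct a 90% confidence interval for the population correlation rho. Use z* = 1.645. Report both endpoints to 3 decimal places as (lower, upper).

(0.591, 0.803)

z_r = atanh(0.713) = 0.893260;  SE = 1/√(n−3) = 1/√59 = 0.130189
z-limits: 0.893260 ± 1.645·0.130189 = 0.893260 ± 0.214161 = [0.679099, 1.107421]
ρ-limits: (tanh 0.679099, tanh 1.107421) = (0.591, 0.803)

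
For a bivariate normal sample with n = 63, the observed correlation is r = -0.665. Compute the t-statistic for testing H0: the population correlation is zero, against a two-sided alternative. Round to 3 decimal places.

-6.954

t = r·√(n−2) / √(1−r²) with r = -0.665, n = 63
  = -0.665·√61 / √(1 − 0.442225)
  = -0.665·7.810250 / 0.746843
  = -5.193816 / 0.746843 = -6.954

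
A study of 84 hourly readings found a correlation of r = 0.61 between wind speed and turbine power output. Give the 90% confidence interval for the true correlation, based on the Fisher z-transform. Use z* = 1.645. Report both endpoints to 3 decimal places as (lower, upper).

z_r = atanh(0.61) = 0.708921;  SE = 1/√(n−3) = 1/√81 = 0.111111
z-limits: 0.708921 ± 1.645·0.111111 = 0.708921 ± 0.182778 = [0.526143, 0.891699]
ρ-limits: (tanh 0.526143, tanh 0.891699) = (0.482, 0.712)

(0.482, 0.712)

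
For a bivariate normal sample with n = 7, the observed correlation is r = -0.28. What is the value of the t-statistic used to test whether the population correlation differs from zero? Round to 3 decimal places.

t = r·√(n−2) / √(1−r²) with r = -0.28, n = 7
  = -0.28·√5 / √(1 − 0.0784)
  = -0.28·2.236068 / 0.960000
  = -0.626099 / 0.960000 = -0.652

-0.652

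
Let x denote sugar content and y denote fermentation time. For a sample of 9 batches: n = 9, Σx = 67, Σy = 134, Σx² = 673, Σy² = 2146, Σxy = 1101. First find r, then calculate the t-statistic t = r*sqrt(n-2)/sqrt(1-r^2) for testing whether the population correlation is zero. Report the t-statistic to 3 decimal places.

2.192

S_xy = nΣxy − ΣxΣy = 9·1101 − 67·134 = 9909 − 8978 = 931
S_xx = nΣx² − (Σx)² = 9·673 − 67² = 6057 − 4489 = 1568
S_yy = nΣy² − (Σy)² = 9·2146 − 134² = 19314 − 17956 = 1358
r = S_xy / √(S_xx·S_yy) = 931 / √(1568·1358) = 931 / √2129344 = 931 / 1459.2272 = 0.6380
t = r·√(n−2)/√(1−r²) = 0.6380·√7 / √(1−0.407044) = 1.687989 / 0.770036 = 2.192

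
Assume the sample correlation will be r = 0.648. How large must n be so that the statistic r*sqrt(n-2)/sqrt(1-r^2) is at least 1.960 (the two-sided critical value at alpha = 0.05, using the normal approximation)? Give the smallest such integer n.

r√(n−2)/√(1−r²) ≥ 1.960  ⇔  n−2 ≥ (1.960)²·(1−r²)/r²
(1−r²)/r² = (1−0.419904)/0.419904 = 1.3815
n ≥ 2 + 3.8416·1.3815 = 2 + 5.3072 = 7.3072
⌈7.3072⌉ = 8

8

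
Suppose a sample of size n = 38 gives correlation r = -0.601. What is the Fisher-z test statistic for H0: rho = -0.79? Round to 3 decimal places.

Fisher z: atanh(-0.601) = -0.694711, atanh(-0.79) = -1.071432
z = (z_r − z_0)·√(n−3) = (-0.694711 − (-1.071432))·√35 = 0.376721 · 5.916080 = 2.229

2.229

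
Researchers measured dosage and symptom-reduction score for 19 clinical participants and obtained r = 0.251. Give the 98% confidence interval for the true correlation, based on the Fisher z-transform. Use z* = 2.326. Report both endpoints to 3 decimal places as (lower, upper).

(-0.314, 0.685)

z_r = atanh(0.251) = 0.256480;  SE = 1/√(n−3) = 1/√16 = 0.250000
z-limits: 0.256480 ± 2.326·0.250000 = 0.256480 ± 0.581500 = [-0.325020, 0.837980]
ρ-limits: (tanh -0.325020, tanh 0.837980) = (-0.314, 0.685)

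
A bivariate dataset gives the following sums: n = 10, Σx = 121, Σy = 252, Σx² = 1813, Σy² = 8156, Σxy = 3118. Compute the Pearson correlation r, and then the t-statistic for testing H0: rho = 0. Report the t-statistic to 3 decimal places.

0.246

S_xy = nΣxy − ΣxΣy = 10·3118 − 121·252 = 31180 − 30492 = 688
S_xx = nΣx² − (Σx)² = 10·1813 − 121² = 18130 − 14641 = 3489
S_yy = nΣy² − (Σy)² = 10·8156 − 252² = 81560 − 63504 = 18056
r = S_xy / √(S_xx·S_yy) = 688 / √(3489·18056) = 688 / √62997384 = 688 / 7937.0891 = 0.0867
t = r·√(n−2)/√(1−r²) = 0.0867·√8 / √(1−0.007517) = 0.245225 / 0.996234 = 0.246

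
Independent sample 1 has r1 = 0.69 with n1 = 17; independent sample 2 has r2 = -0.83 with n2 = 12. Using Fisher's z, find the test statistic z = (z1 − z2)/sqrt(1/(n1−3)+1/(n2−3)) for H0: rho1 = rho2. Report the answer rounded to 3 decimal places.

z1 = atanh(0.69) = 0.847956,  z2 = atanh(-0.83) = -1.188136
SE = √(1/(n1−3) + 1/(n2−3)) = √(1/14 + 1/9) = √(0.0714286 + 0.1111111) = √0.1825397 = 0.427247
z = (z1 − z2)/SE = (0.847956 − (-1.188136)) / 0.427247 = 2.036092 / 0.427247 = 4.766

4.766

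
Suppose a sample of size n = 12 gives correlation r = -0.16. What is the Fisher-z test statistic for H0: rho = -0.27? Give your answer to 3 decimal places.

Fisher z: atanh(-0.16) = -0.161387, atanh(-0.27) = -0.276864
z = (z_r − z_0)·√(n−3) = (-0.161387 − (-0.276864))·√9 = 0.115477 · 3.000000 = 0.346

0.346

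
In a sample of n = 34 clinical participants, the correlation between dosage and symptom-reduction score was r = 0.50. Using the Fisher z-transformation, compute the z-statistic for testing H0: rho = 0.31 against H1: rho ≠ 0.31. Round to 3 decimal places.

z_r = atanh(0.50) = 0.549306,  z_0 = atanh(0.31) = 0.320545
SE = 1/√(n−3) = 1/√31 = 0.179605
z = (z_r − z_0)/SE = (0.549306 − 0.320545) / 0.179605 = 0.228761 / 0.179605 = 1.274

1.274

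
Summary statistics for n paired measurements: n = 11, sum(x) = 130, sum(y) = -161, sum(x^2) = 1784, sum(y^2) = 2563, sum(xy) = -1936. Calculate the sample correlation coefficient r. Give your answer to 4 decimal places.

S_xy = nΣxy − ΣxΣy = 11·(-1936) − 130·(-161) = -21296 − (-20930) = -366
S_xx = nΣx² − (Σx)² = 11·1784 − 130² = 19624 − 16900 = 2724
S_yy = nΣy² − (Σy)² = 11·2563 − (-161)² = 28193 − 25921 = 2272
r = S_xy / √(S_xx·S_yy) = -366 / √(2724·2272) = -366 / √6188928 = -366 / 2487.7556 = -0.1471

-0.1471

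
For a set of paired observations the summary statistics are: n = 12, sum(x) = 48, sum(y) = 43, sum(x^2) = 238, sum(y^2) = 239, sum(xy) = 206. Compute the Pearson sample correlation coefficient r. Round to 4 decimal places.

S_xy = nΣxy − ΣxΣy = 12·206 − 48·43 = 2472 − 2064 = 408
S_xx = nΣx² − (Σx)² = 12·238 − 48² = 2856 − 2304 = 552
S_yy = nΣy² − (Σy)² = 12·239 − 43² = 2868 − 1849 = 1019
r = S_xy / √(S_xx·S_yy) = 408 / √(552·1019) = 408 / √562488 = 408 / 749.9920 = 0.5440

0.5440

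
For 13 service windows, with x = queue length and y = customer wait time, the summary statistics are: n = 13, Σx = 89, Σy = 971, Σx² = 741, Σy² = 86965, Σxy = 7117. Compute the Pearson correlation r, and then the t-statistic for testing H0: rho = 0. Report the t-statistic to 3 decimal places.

S_xy = nΣxy − ΣxΣy = 13·7117 − 89·971 = 92521 − 86419 = 6102
S_xx = nΣx² − (Σx)² = 13·741 − 89² = 9633 − 7921 = 1712
S_yy = nΣy² − (Σy)² = 13·86965 − 971² = 1130545 − 942841 = 187704
r = S_xy / √(S_xx·S_yy) = 6102 / √(1712·187704) = 6102 / √321349248 = 6102 / 17926.2168 = 0.3404
t = r·√(n−2)/√(1−r²) = 0.3404·√11 / √(1−0.115872) = 1.128979 / 0.940281 = 1.201

1.201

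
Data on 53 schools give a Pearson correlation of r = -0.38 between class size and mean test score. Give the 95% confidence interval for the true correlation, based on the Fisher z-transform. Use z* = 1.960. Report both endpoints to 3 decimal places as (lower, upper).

(-0.590, -0.122)

z_r = atanh(-0.38) = -0.400060;  SE = 1/√(n−3) = 1/√50 = 0.141421
z-limits: -0.400060 ± 1.960·0.141421 = -0.400060 ± 0.277185 = [-0.677245, -0.122875]
ρ-limits: (tanh -0.677245, tanh -0.122875) = (-0.590, -0.122)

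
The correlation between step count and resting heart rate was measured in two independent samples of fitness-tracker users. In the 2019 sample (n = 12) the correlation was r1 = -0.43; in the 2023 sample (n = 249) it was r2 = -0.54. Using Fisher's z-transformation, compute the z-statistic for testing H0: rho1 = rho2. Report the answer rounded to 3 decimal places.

z1 = atanh(-0.43) = -0.459897,  z2 = atanh(-0.54) = -0.604156
SE = √(1/(n1−3) + 1/(n2−3)) = √(1/9 + 1/246) = √(0.1111111 + 0.0040650) = √0.1151761 = 0.339376
z = (z1 − z2)/SE = (-0.459897 − (-0.604156)) / 0.339376 = 0.144259 / 0.339376 = 0.425

0.425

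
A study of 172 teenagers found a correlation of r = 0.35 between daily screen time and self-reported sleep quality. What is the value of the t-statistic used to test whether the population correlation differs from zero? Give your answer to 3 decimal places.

4.872

1 − r² = 1 − 0.1225 = 0.8775;  √(1−r²) = 0.936750
√(n−2) = √170 = 13.038405
t = r·√(n−2)/√(1−r²) = 0.35 · 13.038405 / 0.936750 = 4.872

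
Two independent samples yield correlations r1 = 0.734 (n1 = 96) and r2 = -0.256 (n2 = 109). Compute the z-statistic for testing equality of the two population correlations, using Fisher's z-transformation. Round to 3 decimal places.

Fisher z-transforms: z1 = atanh(0.734) = 0.937345, z2 = atanh(-0.256) = -0.261823; difference d = 1.199168
Var(d) = 1/93 + 1/106 = 0.0107527 + 0.0094340 = 0.0201867
z = d/√Var(d) = 1.199168 / √0.0201867 = 1.199168 / 0.142080 = 8.440

8.440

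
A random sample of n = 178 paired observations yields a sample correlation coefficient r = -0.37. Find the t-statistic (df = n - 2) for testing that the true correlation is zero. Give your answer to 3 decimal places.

-5.284

t = r·√(n−2) / √(1−r²) with r = -0.37, n = 178
  = -0.37·√176 / √(1 − 0.1369)
  = -0.37·13.266499 / 0.929032
  = -4.908605 / 0.929032 = -5.284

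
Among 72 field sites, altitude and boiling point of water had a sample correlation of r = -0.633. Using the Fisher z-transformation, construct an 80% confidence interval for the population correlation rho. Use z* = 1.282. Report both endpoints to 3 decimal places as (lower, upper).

(-0.717, -0.531)

z_r = atanh(-0.633) = -0.746406;  SE = 1/√(n−3) = 1/√69 = 0.120386
z-limits: -0.746406 ± 1.282·0.120386 = -0.746406 ± 0.154335 = [-0.900741, -0.592071]
ρ-limits: (tanh -0.900741, tanh -0.592071) = (-0.717, -0.531)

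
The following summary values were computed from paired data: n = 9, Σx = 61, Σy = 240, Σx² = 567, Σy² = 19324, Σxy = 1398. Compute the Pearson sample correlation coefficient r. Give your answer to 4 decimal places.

Numerator: nΣxy − (Σx)(Σy) = 9·1398 − (61)(240) = -2058
Denominator: √[(nΣx²−(Σx)²)(nΣy²−(Σy)²)]
  nΣx²−(Σx)² = 9·567 − 3721 = 1382;  nΣy²−(Σy)² = 9·19324 − 57600 = 116316
  √(1382·116316) = √160748712 = 12678.6715
r = -2058 / 12678.6715 = -0.1623

-0.1623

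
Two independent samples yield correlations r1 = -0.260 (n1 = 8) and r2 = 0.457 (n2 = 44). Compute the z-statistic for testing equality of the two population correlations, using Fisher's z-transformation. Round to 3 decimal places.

Fisher z-transforms: z1 = atanh(-0.260) = -0.266108, z2 = atanh(0.457) = 0.493513; difference d = -0.759621
Var(d) = 1/5 + 1/41 = 0.2000000 + 0.0243902 = 0.2243902
z = d/√Var(d) = -0.759621 / √0.2243902 = -0.759621 / 0.473698 = -1.604

-1.604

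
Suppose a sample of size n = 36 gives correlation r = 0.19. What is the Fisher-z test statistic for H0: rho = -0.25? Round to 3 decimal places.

z_r = atanh(0.19) = 0.192337,  z_0 = atanh(-0.25) = -0.255413
SE = 1/√(n−3) = 1/√33 = 0.174078
z = (z_r − z_0)/SE = (0.192337 − (-0.255413)) / 0.174078 = 0.447750 / 0.174078 = 2.572

2.572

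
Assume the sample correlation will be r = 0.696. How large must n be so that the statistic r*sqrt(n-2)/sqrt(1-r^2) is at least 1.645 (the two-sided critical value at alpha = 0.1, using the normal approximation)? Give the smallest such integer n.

5

Need r·√(n−2)/√(1−r²) ≥ 1.645
√(n−2) ≥ 1.645·√(1−0.484416) / 0.696 = 1.645·0.718042 / 0.696 = 1.6971
n−2 ≥ 2.8801  ⇒  n ≥ 4.8801
Smallest integer n = 5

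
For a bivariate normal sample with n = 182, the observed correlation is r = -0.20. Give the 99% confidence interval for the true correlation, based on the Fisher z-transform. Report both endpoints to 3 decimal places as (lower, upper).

(-0.376, -0.010)

z_r = atanh(-0.20) = -0.202733;  SE = 1/√(n−3) = 1/√179 = 0.074744
z-limits: -0.202733 ± 2.576·0.074744 = -0.202733 ± 0.192541 = [-0.395274, -0.010192]
ρ-limits: (tanh -0.395274, tanh -0.010192) = (-0.376, -0.010)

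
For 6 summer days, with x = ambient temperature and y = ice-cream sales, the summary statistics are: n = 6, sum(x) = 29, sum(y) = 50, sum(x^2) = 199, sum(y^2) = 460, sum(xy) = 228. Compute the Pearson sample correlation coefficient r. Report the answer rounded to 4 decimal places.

-0.2707

S_xy = nΣxy − ΣxΣy = 6·228 − 29·50 = 1368 − 1450 = -82
S_xx = nΣx² − (Σx)² = 6·199 − 29² = 1194 − 841 = 353
S_yy = nΣy² − (Σy)² = 6·460 − 50² = 2760 − 2500 = 260
r = S_xy / √(S_xx·S_yy) = -82 / √(353·260) = -82 / √91780 = -82 / 302.9521 = -0.2707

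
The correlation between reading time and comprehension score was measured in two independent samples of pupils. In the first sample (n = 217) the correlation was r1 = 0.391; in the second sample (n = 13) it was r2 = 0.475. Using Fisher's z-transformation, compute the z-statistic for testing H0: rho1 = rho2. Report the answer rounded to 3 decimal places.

-0.320

Fisher z-transforms: z1 = atanh(0.391) = 0.412980, z2 = atanh(0.475) = 0.516508; difference d = -0.103528
Var(d) = 1/214 + 1/10 = 0.0046729 + 0.1000000 = 0.1046729
z = d/√Var(d) = -0.103528 / √0.1046729 = -0.103528 / 0.323532 = -0.320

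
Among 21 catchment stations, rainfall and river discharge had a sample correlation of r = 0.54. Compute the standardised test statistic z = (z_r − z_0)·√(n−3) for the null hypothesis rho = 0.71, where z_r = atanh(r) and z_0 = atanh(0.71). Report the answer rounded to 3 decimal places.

z_r = atanh(0.54) = 0.604156,  z_0 = atanh(0.71) = 0.887184
SE = 1/√(n−3) = 1/√18 = 0.235702
z = (z_r − z_0)/SE = (0.604156 − 0.887184) / 0.235702 = -0.283028 / 0.235702 = -1.201

-1.201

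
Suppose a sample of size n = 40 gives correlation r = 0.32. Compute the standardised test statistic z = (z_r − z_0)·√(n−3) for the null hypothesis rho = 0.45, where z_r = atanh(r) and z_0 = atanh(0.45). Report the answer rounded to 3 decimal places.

Fisher z: atanh(0.32) = 0.331647, atanh(0.45) = 0.484700
z = (z_r − z_0)·√(n−3) = (0.331647 − 0.484700)·√37 = -0.153053 · 6.082763 = -0.931

-0.931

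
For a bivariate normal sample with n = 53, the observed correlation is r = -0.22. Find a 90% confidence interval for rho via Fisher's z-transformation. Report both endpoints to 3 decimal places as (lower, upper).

z_r = atanh(-0.22) = -0.223656;  SE = 1/√(n−3) = 1/√50 = 0.141421
z-limits: -0.223656 ± 1.645·0.141421 = -0.223656 ± 0.232638 = [-0.456294, 0.008982]
ρ-limits: (tanh -0.456294, tanh 0.008982) = (-0.427, 0.009)

(-0.427, 0.009)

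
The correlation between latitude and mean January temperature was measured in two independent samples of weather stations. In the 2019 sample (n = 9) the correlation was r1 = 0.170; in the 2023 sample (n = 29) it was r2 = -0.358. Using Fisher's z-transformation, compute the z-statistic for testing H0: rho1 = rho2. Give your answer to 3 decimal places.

Fisher z-transforms: z1 = atanh(0.170) = 0.171667, z2 = atanh(-0.358) = -0.374590; difference d = 0.546257
Var(d) = 1/6 + 1/26 = 0.1666667 + 0.0384615 = 0.2051282
z = d/√Var(d) = 0.546257 / √0.2051282 = 0.546257 / 0.452911 = 1.206

1.206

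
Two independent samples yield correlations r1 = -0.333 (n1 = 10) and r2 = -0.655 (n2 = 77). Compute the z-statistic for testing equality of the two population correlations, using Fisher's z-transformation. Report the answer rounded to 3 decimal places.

1.107

z1 = atanh(-0.333) = -0.346199,  z2 = atanh(-0.655) = -0.784006
SE = √(1/(n1−3) + 1/(n2−3)) = √(1/7 + 1/74) = √(0.1428571 + 0.0135135) = √0.1563706 = 0.395437
z = (z1 − z2)/SE = (-0.346199 − (-0.784006)) / 0.395437 = 0.437807 / 0.395437 = 1.107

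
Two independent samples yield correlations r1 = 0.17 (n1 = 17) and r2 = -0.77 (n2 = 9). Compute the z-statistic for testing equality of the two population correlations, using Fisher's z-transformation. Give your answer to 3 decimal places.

2.443

Fisher z-transforms: z1 = atanh(0.17) = 0.171667, z2 = atanh(-0.77) = -1.020328; difference d = 1.191995
Var(d) = 1/14 + 1/6 = 0.0714286 + 0.1666667 = 0.2380953
z = d/√Var(d) = 1.191995 / √0.2380953 = 1.191995 / 0.487950 = 2.443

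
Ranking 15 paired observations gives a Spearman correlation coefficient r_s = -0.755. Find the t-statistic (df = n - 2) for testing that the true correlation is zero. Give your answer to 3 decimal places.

1 − r_s² = 1 − 0.570025 = 0.429975;  √(1−r_s²) = 0.655725
√(n−2) = √13 = 3.605551
t = r_s·√(n−2)/√(1−r_s²) = -0.755 · 3.605551 / 0.655725 = -4.151

-4.151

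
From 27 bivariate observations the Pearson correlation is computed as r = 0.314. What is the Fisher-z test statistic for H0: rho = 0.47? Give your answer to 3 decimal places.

Fisher z: atanh(0.314) = 0.324977, atanh(0.47) = 0.510070
z = (z_r − z_0)·√(n−3) = (0.324977 − 0.510070)·√24 = -0.185093 · 4.898979 = -0.907

-0.907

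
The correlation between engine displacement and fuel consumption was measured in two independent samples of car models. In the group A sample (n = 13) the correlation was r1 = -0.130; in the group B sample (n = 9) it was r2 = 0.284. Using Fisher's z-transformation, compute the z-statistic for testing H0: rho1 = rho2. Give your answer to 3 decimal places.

-0.819

z1 = atanh(-0.130) = -0.130740,  z2 = atanh(0.284) = 0.292028
SE = √(1/(n1−3) + 1/(n2−3)) = √(1/10 + 1/6) = √(0.1000000 + 0.1666667) = √0.2666667 = 0.516398
z = (z1 − z2)/SE = (-0.130740 − 0.292028) / 0.516398 = -0.422768 / 0.516398 = -0.819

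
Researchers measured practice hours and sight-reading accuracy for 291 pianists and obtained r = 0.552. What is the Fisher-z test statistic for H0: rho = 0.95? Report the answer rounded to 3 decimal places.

-20.543

z_r = atanh(0.552) = 0.621253,  z_0 = atanh(0.95) = 1.831781
SE = 1/√(n−3) = 1/√288 = 0.058926
z = (z_r − z_0)/SE = (0.621253 − 1.831781) / 0.058926 = -1.210528 / 0.058926 = -20.543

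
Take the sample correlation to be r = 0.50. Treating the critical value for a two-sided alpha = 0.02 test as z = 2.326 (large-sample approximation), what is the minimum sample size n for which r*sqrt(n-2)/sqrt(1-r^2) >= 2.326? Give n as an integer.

r√(n−2)/√(1−r²) ≥ 2.326  ⇔  n−2 ≥ (2.326)²·(1−r²)/r²
(1−r²)/r² = (1−0.2500)/0.2500 = 3.0000
n ≥ 2 + 5.410276·3.0000 = 2 + 16.2308 = 18.2308
⌈18.2308⌉ = 19

19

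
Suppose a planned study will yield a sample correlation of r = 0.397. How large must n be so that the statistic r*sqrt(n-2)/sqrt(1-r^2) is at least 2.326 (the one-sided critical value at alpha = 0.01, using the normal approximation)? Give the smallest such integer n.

31

r√(n−2)/√(1−r²) ≥ 2.326  ⇔  n−2 ≥ (2.326)²·(1−r²)/r²
(1−r²)/r² = (1−0.157609)/0.157609 = 5.3448
n ≥ 2 + 5.410276·5.3448 = 2 + 28.9168 = 30.9168
⌈30.9168⌉ = 31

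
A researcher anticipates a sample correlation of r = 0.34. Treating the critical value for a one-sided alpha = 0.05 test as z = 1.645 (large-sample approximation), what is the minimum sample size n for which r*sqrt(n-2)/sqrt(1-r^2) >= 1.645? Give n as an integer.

23

r√(n−2)/√(1−r²) ≥ 1.645  ⇔  n−2 ≥ (1.645)²·(1−r²)/r²
(1−r²)/r² = (1−0.1156)/0.1156 = 7.6505
n ≥ 2 + 2.706025·7.6505 = 2 + 20.7024 = 22.7024
⌈22.7024⌉ = 23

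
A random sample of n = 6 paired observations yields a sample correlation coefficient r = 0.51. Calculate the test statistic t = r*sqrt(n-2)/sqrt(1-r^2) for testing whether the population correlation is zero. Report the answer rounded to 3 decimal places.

1.186

1 − r² = 1 − 0.2601 = 0.7399;  √(1−r²) = 0.860174
√(n−2) = √4 = 2.000000
t = r·√(n−2)/√(1−r²) = 0.51 · 2.000000 / 0.860174 = 1.186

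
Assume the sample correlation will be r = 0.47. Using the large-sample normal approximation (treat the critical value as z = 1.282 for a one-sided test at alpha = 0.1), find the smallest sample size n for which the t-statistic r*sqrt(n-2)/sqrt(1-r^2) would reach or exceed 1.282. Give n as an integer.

8

Need r·√(n−2)/√(1−r²) ≥ 1.282
√(n−2) ≥ 1.282·√(1−0.2209) / 0.47 = 1.282·0.882666 / 0.47 = 2.4076
n−2 ≥ 5.7965  ⇒  n ≥ 7.7965
Smallest integer n = 8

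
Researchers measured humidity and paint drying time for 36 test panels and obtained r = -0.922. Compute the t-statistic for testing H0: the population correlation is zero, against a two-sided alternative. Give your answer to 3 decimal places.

-13.885

1 − r² = 1 − 0.850084 = 0.149916;  √(1−r²) = 0.387190
√(n−2) = √34 = 5.830952
t = r·√(n−2)/√(1−r²) = -0.922 · 5.830952 / 0.387190 = -13.885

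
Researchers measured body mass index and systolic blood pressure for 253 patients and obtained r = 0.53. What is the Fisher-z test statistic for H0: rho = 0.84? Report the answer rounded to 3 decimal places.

-9.977

z_r = atanh(0.53) = 0.590145,  z_0 = atanh(0.84) = 1.221174
SE = 1/√(n−3) = 1/√250 = 0.063246
z = (z_r − z_0)/SE = (0.590145 − 1.221174) / 0.063246 = -0.631029 / 0.063246 = -9.977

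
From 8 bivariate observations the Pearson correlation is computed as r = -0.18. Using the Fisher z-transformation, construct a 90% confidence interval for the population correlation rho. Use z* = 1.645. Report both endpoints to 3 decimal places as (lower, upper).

z_r = atanh(-0.18) = -0.181983;  SE = 1/√(n−3) = 1/√5 = 0.447214
z-limits: -0.181983 ± 1.645·0.447214 = -0.181983 ± 0.735667 = [-0.917650, 0.553684]
ρ-limits: (tanh -0.917650, tanh 0.553684) = (-0.725, 0.503)

(-0.725, 0.503)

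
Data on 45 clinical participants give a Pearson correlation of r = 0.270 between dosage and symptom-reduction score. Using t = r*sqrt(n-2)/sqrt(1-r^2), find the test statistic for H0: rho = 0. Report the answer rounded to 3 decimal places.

t = r·√(n−2) / √(1−r²) with r = 0.270, n = 45
  = 0.270·√43 / √(1 − 0.072900)
  = 0.270·6.557439 / 0.962860
  = 1.770509 / 0.962860 = 1.839

1.839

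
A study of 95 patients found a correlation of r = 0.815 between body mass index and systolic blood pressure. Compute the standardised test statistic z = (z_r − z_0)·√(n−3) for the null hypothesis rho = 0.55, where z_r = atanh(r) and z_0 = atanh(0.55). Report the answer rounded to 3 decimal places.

5.020

Fisher z: atanh(0.815) = 1.141742, atanh(0.55) = 0.618381
z = (z_r − z_0)·√(n−3) = (1.141742 − 0.618381)·√92 = 0.523361 · 9.591663 = 5.020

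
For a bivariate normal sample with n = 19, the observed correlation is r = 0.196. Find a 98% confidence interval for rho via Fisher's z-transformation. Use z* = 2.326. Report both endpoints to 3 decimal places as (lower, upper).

Fisher z: z_r = atanh(r) = ½·ln((1+0.196)/(1−0.196)) = 0.198569
SE(z) = 1/√(n−3) = 1/√16 = 0.250000
98% ⇒ z* = 2.326; margin = 2.326·0.250000 = 0.581500
CI on z-scale: (-0.382931, 0.780069)
Back-transform: tanh(-0.382931) = -0.365250, tanh(0.780069) = 0.652746

(-0.365, 0.653)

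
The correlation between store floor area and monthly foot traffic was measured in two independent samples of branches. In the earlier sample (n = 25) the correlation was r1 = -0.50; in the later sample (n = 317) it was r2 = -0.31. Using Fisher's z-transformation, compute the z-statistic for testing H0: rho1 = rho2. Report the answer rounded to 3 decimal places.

-1.037

Fisher z-transforms: z1 = atanh(-0.50) = -0.549306, z2 = atanh(-0.31) = -0.320545; difference d = -0.228761
Var(d) = 1/22 + 1/314 = 0.0454545 + 0.0031847 = 0.0486392
z = d/√Var(d) = -0.228761 / √0.0486392 = -0.228761 / 0.220543 = -1.037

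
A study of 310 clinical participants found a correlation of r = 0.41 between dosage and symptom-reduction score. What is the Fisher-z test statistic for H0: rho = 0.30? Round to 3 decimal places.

Fisher z: atanh(0.41) = 0.435611, atanh(0.30) = 0.309520
z = (z_r − z_0)·√(n−3) = (0.435611 − 0.309520)·√307 = 0.126091 · 17.521415 = 2.209

2.209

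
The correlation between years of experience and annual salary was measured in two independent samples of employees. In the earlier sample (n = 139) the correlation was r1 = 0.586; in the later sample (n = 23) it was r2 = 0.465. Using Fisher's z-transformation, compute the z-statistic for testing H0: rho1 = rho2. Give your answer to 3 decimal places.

Fisher z-transforms: z1 = atanh(0.586) = 0.671552, z2 = atanh(0.465) = 0.503672; difference d = 0.167880
Var(d) = 1/136 + 1/20 = 0.0073529 + 0.0500000 = 0.0573529
z = d/√Var(d) = 0.167880 / √0.0573529 = 0.167880 / 0.239485 = 0.701

0.701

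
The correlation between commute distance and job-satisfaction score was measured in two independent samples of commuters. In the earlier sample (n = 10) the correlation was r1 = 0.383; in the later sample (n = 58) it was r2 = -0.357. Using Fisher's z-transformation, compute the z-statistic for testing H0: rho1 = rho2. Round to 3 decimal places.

1.936

z1 = atanh(0.383) = 0.403571,  z2 = atanh(-0.357) = -0.373443
SE = √(1/(n1−3) + 1/(n2−3)) = √(1/7 + 1/55) = √(0.1428571 + 0.0181818) = √0.1610389 = 0.401297
z = (z1 − z2)/SE = (0.403571 − (-0.373443)) / 0.401297 = 0.777014 / 0.401297 = 1.936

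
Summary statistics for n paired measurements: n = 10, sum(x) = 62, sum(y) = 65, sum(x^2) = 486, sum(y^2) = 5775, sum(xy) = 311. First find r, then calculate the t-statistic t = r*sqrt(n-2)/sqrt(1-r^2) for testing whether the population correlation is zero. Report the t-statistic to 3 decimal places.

S_xy = nΣxy − ΣxΣy = 10·311 − 62·65 = 3110 − 4030 = -920
S_xx = nΣx² − (Σx)² = 10·486 − 62² = 4860 − 3844 = 1016
S_yy = nΣy² − (Σy)² = 10·5775 − 65² = 57750 − 4225 = 53525
r = S_xy / √(S_xx·S_yy) = -920 / √(1016·53525) = -920 / √54381400 = -920 / 7374.3745 = -0.1248
t = r·√(n−2)/√(1−r²) = -0.1248·√8 / √(1−0.015575) = -0.352988 / 0.992182 = -0.356

-0.356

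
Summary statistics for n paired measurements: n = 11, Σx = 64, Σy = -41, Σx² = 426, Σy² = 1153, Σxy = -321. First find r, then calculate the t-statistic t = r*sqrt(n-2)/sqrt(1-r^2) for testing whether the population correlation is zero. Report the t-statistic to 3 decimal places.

-1.143

S_xy = nΣxy − ΣxΣy = 11·(-321) − 64·(-41) = -3531 − (-2624) = -907
S_xx = nΣx² − (Σx)² = 11·426 − 64² = 4686 − 4096 = 590
S_yy = nΣy² − (Σy)² = 11·1153 − (-41)² = 12683 − 1681 = 11002
r = S_xy / √(S_xx·S_yy) = -907 / √(590·11002) = -907 / √6491180 = -907 / 2547.7794 = -0.3560
t = r·√(n−2)/√(1−r²) = -0.3560·√9 / √(1−0.126736) = -1.068000 / 0.934486 = -1.143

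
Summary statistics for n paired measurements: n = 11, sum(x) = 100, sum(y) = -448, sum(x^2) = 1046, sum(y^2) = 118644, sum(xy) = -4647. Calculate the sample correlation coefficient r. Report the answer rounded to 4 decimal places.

-0.1549

S_xy = nΣxy − ΣxΣy = 11·(-4647) − 100·(-448) = -51117 − (-44800) = -6317
S_xx = nΣx² − (Σx)² = 11·1046 − 100² = 11506 − 10000 = 1506
S_yy = nΣy² − (Σy)² = 11·118644 − (-448)² = 1305084 − 200704 = 1104380
r = S_xy / √(S_xx·S_yy) = -6317 / √(1506·1104380) = -6317 / √1663196280 = -6317 / 40782.3035 = -0.1549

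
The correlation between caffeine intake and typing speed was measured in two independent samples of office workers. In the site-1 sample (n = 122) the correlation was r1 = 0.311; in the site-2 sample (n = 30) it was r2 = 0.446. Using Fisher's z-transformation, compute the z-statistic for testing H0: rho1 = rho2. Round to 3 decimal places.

z1 = atanh(0.311) = 0.321652,  z2 = atanh(0.446) = 0.479696
SE = √(1/(n1−3) + 1/(n2−3)) = √(1/119 + 1/27) = √(0.0084034 + 0.0370370) = √0.0454404 = 0.213168
z = (z1 − z2)/SE = (0.321652 − 0.479696) / 0.213168 = -0.158044 / 0.213168 = -0.741

-0.741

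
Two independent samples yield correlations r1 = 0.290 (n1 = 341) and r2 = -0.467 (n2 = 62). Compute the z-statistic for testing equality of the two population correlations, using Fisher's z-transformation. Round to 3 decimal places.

Fisher z-transforms: z1 = atanh(0.290) = 0.298566, z2 = atanh(-0.467) = -0.506227; difference d = 0.804793
Var(d) = 1/338 + 1/59 = 0.0029586 + 0.0169492 = 0.0199078
z = d/√Var(d) = 0.804793 / √0.0199078 = 0.804793 / 0.141095 = 5.704

5.704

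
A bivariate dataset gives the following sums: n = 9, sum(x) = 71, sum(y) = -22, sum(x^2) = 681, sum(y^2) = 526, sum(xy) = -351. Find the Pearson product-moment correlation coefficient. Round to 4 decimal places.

-0.7427

Numerator: nΣxy − (Σx)(Σy) = 9·(-351) − (71)(-22) = -1597
Denominator: √[(nΣx²−(Σx)²)(nΣy²−(Σy)²)]
  nΣx²−(Σx)² = 9·681 − 5041 = 1088;  nΣy²−(Σy)² = 9·526 − 484 = 4250
  √(1088·4250) = √4624000 = 2150.3488
r = -1597 / 2150.3488 = -0.7427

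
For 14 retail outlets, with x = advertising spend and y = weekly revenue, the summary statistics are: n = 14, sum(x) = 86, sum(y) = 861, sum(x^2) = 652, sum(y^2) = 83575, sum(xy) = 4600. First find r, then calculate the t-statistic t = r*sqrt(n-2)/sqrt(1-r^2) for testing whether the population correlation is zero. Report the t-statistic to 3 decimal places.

Numerator: nΣxy − (Σx)(Σy) = 14·4600 − (86)(861) = -9646
Denominator: √[(nΣx²−(Σx)²)(nΣy²−(Σy)²)]
  nΣx²−(Σx)² = 14·652 − 7396 = 1732;  nΣy²−(Σy)² = 14·83575 − 741321 = 428729
  √(1732·428729) = √742558628 = 27249.9290
r = -9646 / 27249.9290 = -0.3540
t = r·√(n−2)/√(1−r²) = -0.3540·√12 / √(1−0.125316) = -1.226292 / 0.935245 = -1.311

-1.311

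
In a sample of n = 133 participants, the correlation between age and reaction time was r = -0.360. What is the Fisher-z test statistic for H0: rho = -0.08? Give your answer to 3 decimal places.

Fisher z: atanh(-0.360) = -0.376886, atanh(-0.08) = -0.080171
z = (z_r − z_0)·√(n−3) = (-0.376886 − (-0.080171))·√130 = -0.296715 · 11.401754 = -3.383

-3.383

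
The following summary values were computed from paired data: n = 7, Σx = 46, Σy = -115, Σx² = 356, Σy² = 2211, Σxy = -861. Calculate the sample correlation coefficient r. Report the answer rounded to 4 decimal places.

-0.8009

S_xy = nΣxy − ΣxΣy = 7·(-861) − 46·(-115) = -6027 − (-5290) = -737
S_xx = nΣx² − (Σx)² = 7·356 − 46² = 2492 − 2116 = 376
S_yy = nΣy² − (Σy)² = 7·2211 − (-115)² = 15477 − 13225 = 2252
r = S_xy / √(S_xx·S_yy) = -737 / √(376·2252) = -737 / √846752 = -737 / 920.1913 = -0.8009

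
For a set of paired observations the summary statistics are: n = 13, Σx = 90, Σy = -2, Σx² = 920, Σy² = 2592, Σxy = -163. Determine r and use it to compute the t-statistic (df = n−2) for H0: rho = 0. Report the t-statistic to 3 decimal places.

S_xy = nΣxy − ΣxΣy = 13·(-163) − 90·(-2) = -2119 − (-180) = -1939
S_xx = nΣx² − (Σx)² = 13·920 − 90² = 11960 − 8100 = 3860
S_yy = nΣy² − (Σy)² = 13·2592 − (-2)² = 33696 − 4 = 33692
r = S_xy / √(S_xx·S_yy) = -1939 / √(3860·33692) = -1939 / √130051120 = -1939 / 11403.9958 = -0.1700
t = r·√(n−2)/√(1−r²) = -0.1700·√11 / √(1−0.028900) = -0.563826 / 0.985444 = -0.572

-0.572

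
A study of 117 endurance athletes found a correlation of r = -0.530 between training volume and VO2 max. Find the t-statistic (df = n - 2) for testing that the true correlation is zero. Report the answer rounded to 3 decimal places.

1 − r² = 1 − 0.280900 = 0.719100;  √(1−r²) = 0.847998
√(n−2) = √115 = 10.723805
t = r·√(n−2)/√(1−r²) = -0.530 · 10.723805 / 0.847998 = -6.702

-6.702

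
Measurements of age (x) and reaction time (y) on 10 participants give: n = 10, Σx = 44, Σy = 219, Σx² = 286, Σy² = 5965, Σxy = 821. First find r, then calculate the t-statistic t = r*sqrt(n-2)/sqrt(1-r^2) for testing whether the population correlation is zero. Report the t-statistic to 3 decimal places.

-1.362

S_xy = nΣxy − ΣxΣy = 10·821 − 44·219 = 8210 − 9636 = -1426
S_xx = nΣx² − (Σx)² = 10·286 − 44² = 2860 − 1936 = 924
S_yy = nΣy² − (Σy)² = 10·5965 − 219² = 59650 − 47961 = 11689
r = S_xy / √(S_xx·S_yy) = -1426 / √(924·11689) = -1426 / √10800636 = -1426 / 3286.4321 = -0.4339
t = r·√(n−2)/√(1−r²) = -0.4339·√8 / √(1−0.188269) = -1.227255 / 0.900961 = -1.362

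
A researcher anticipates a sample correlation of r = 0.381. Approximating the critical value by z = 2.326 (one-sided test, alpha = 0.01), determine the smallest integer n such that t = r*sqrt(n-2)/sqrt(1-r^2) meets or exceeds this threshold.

r√(n−2)/√(1−r²) ≥ 2.326  ⇔  n−2 ≥ (2.326)²·(1−r²)/r²
(1−r²)/r² = (1−0.145161)/0.145161 = 5.8889
n ≥ 2 + 5.410276·5.8889 = 2 + 31.8606 = 33.8606
⌈33.8606⌉ = 34

34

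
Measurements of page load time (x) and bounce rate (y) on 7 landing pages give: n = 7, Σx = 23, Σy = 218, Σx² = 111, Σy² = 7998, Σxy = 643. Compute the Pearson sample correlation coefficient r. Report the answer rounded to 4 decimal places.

S_xy = nΣxy − ΣxΣy = 7·643 − 23·218 = 4501 − 5014 = -513
S_xx = nΣx² − (Σx)² = 7·111 − 23² = 777 − 529 = 248
S_yy = nΣy² − (Σy)² = 7·7998 − 218² = 55986 − 47524 = 8462
r = S_xy / √(S_xx·S_yy) = -513 / √(248·8462) = -513 / √2098576 = -513 / 1448.6463 = -0.3541

-0.3541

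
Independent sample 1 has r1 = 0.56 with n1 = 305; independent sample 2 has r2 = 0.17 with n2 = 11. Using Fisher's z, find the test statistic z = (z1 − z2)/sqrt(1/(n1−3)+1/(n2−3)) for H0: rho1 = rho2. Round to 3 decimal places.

z1 = atanh(0.56) = 0.632833,  z2 = atanh(0.17) = 0.171667
SE = √(1/(n1−3) + 1/(n2−3)) = √(1/302 + 1/8) = √(0.0033113 + 0.1250000) = √0.1283113 = 0.358206
z = (z1 − z2)/SE = (0.632833 − 0.171667) / 0.358206 = 0.461166 / 0.358206 = 1.287

1.287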